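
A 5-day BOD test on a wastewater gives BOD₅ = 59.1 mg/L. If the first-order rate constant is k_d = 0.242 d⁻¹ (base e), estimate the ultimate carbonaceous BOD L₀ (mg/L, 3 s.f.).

L₀ ≈ 84.2 mg/L

BOD₅ = L₀(1 − e^(−5k_d)) ⇒ L₀ = BOD₅ / (1 − e^(−5×0.242))
= 59.1 / (1 − 0.2982) = 59.1 / 0.7018 = 84.21 mg/L.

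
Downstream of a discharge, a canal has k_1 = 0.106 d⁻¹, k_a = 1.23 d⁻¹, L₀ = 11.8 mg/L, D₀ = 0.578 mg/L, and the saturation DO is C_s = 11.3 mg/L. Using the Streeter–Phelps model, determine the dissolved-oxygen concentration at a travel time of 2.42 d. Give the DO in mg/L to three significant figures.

k_1 L₀/(k_a−k_1) = 0.106×11.8/(1.23−0.106) = 1.251/1.124 = 1.113 mg/L.
e^(−k_1 t) = e^(−0.106×2.420) = 0.7737; e^(−k_a t) = e^(−1.23×2.420) = 0.05097.
D = 1.113 × (0.7737 − 0.05097) + 0.578 × 0.05097 = 0.8043 + 0.02946 = 0.8338 mg/L.
DO = C_s − D = 11.3 − 0.8338 = 10.47 mg/L.

DO ≈ 10.5 mg/L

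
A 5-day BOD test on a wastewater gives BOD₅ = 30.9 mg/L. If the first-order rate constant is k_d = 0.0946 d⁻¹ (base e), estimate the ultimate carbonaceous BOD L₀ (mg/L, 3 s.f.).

BOD₅ = L₀(1 − e^(−5k_d)) ⇒ L₀ = BOD₅ / (1 − e^(−5×0.0946))
= 30.9 / (1 − 0.6231) = 30.9 / 0.3769 = 81.99 mg/L.

L₀ ≈ 82.0 mg/L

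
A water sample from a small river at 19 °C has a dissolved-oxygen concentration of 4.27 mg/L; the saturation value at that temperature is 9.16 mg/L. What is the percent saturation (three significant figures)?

% saturation = C/C_s × 100 = 4.27/9.16 × 100 = 46.6 %.

46.6 % saturation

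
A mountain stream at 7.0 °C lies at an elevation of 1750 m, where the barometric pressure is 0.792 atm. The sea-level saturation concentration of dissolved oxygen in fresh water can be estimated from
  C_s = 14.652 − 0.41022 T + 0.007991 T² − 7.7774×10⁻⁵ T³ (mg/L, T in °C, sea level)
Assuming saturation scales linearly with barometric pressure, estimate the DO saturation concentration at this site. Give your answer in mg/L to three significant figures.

C_s ≈ 9.62 mg/L

At sea level: C_s = 14.652 − 0.41022×7.0 + 0.007991×7.0² − 7.7774×10⁻⁵×7.0³ = 12.15 mg/L.
Pressure correction: C_s' = 12.15 × 0.792 = 9.619 mg/L.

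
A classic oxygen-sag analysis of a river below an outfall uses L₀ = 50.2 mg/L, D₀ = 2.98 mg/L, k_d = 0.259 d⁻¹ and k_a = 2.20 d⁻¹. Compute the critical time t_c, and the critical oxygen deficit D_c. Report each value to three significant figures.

t_c ≈ 0.799 d; D_c ≈ 4.81 mg/L

With k_a/k_d = 8.494 and 1 − D₀(k_a−k_d)/(k_d L₀) = 0.5551,
t_c = ln(8.494 × 0.5551) / (2.20 − 0.259) = ln(4.715) / 1.941 = 1.551/1.941 = 0.7990 d.
D_c = (k_d/k_a) L₀ e^(−k_d t_c) = (0.259/2.20) × 50.2 × e^(−0.259×0.7990) = 0.1177 × 50.2 × 0.8131 = 4.805 mg/L.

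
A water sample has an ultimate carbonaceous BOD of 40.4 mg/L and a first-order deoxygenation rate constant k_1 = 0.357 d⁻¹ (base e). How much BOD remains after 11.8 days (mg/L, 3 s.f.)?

L ≈ 0.598 mg/L

L_t = L₀ e^(−k_1 t) = 40.4 × e^(−0.357×11.8) = 40.4 × 0.01481 = 0.5982 mg/L.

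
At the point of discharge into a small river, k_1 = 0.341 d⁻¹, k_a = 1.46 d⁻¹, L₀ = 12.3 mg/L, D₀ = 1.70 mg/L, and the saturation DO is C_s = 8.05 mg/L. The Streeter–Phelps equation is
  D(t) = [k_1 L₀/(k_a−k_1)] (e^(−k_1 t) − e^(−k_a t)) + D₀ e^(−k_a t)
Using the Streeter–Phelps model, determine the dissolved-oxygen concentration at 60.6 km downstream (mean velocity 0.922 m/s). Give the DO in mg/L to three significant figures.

Travel time t = x/v = 60.6 km / (0.922 m/s) = 60600 m / 0.922 m/s = 65730 s = 0.7607 d.
k_1 L₀/(k_a−k_1) = 0.341×12.3/(1.46−0.341) = 4.194/1.119 = 3.748 mg/L.
e^(−k_1 t) = e^(−0.341×0.7607) = 0.7715; e^(−k_a t) = e^(−1.46×0.7607) = 0.3293.
D = 3.748 × (0.7715 − 0.3293) + 1.70 × 0.3293 = 1.657 + 0.5599 = 2.217 mg/L.
DO = C_s − D = 8.05 − 2.217 = 5.833 mg/L.

DO ≈ 5.83 mg/L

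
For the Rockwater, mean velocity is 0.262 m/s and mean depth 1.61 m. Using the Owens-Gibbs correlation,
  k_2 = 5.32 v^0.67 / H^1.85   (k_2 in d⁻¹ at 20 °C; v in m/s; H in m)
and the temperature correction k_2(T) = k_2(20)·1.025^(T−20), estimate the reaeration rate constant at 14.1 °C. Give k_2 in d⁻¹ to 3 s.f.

k_2 ≈ 0.777 d⁻¹

k_2(20) = 5.32 × 0.262^0.67 / 1.61^1.85 = 5.32 × 0.4076 / 2.413 = 0.8986 d⁻¹.
k_2(14.1) = 0.8986 × 1.025^(14.1−20) = 0.8986 × 0.8644 = 0.7767 d⁻¹.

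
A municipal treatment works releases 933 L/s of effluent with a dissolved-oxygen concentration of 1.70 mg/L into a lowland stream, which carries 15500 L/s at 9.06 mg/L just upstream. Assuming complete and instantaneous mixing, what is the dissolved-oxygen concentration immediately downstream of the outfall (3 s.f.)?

Flow-weighted mixing: C = (Q_r C_r + Q_w C_w)/(Q_r + Q_w)
= (15500×9.06 + 933×1.70)/(15500 + 933) = 142000/16430 = 8.642 mg/L.

8.64 mg/L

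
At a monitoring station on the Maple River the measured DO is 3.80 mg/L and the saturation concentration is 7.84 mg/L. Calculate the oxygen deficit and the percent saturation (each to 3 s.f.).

D ≈ 4.04 mg/L; 48.5 % saturation

D = C_s − C = 7.84 − 3.80 = 4.04 mg/L.
% saturation = 3.80/7.84 × 100 = 48.5 %.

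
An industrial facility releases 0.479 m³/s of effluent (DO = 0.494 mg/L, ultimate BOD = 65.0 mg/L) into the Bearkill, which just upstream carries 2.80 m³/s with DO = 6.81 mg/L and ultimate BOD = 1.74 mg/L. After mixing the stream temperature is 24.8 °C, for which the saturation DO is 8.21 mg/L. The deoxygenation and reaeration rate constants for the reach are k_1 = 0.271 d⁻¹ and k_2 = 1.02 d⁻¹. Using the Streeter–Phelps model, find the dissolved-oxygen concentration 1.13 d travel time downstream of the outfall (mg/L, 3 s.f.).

Mixed DO = (2.80×6.81 + 0.479×0.494)/(2.80+0.479) = 19.30/3.279 = 5.887 mg/L.
Mixed L₀ = (2.80×1.74 + 0.479×65.0)/(3.279) = 36.01/3.279 = 10.98 mg/L.
Initial deficit D₀ = C_s − DO₀ = 8.21 − 5.887 = 2.323 mg/L.
D(1.13) = [0.271×10.98/(1.02−0.271)](e^(−0.271×1.13) − e^(−1.02×1.13)) + 2.323 e^(−1.02×1.13)
= 3.973 × (0.7362 − 0.3158) + 2.323 × 0.3158 = 2.404 mg/L.
DO = 8.21 − 2.404 = 5.806 mg/L.

DO ≈ 5.81 mg/L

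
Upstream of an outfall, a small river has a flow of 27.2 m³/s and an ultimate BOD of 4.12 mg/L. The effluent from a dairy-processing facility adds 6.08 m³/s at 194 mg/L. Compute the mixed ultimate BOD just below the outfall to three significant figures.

Flow-weighted mixing: C = (Q_r C_r + Q_w C_w)/(Q_r + Q_w)
= (27.2×4.12 + 6.08×194)/(27.2 + 6.08) = 1292/33.28 = 38.81 mg/L.

38.8 mg/L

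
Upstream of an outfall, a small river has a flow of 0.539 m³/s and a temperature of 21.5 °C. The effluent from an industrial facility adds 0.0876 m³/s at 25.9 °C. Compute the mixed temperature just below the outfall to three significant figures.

Flow-weighted mixing: C = (Q_r C_r + Q_w C_w)/(Q_r + Q_w)
= (0.539×21.5 + 0.0876×25.9)/(0.539 + 0.0876) = 13.86/0.6266 = 22.12 °C.

22.1 °C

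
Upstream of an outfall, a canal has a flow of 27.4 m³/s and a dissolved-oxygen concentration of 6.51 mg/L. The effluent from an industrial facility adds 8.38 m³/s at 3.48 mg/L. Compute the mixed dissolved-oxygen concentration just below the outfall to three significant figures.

5.80 mg/L

Flow-weighted mixing: C = (Q_r C_r + Q_w C_w)/(Q_r + Q_w)
= (27.4×6.51 + 8.38×3.48)/(27.4 + 8.38) = 207.5/35.78 = 5.800 mg/L.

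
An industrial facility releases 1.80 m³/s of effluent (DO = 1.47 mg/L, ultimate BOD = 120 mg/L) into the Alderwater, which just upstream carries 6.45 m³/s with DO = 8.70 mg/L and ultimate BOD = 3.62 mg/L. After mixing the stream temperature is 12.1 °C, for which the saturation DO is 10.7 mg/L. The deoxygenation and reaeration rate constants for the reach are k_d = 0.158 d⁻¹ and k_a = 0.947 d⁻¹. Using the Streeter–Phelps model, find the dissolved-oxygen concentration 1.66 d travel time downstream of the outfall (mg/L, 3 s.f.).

DO ≈ 6.69 mg/L

Mixed DO = (6.45×8.70 + 1.80×1.47)/(6.45+1.80) = 58.76/8.250 = 7.123 mg/L.
Mixed L₀ = (6.45×3.62 + 1.80×120)/(8.250) = 239.3/8.250 = 29.01 mg/L.
Initial deficit D₀ = C_s − DO₀ = 10.7 − 7.123 = 3.577 mg/L.
D(1.66) = [0.158×29.01/(0.947−0.158)](e^(−0.158×1.66) − e^(−0.947×1.66)) + 3.577 e^(−0.947×1.66)
= 5.810 × (0.7693 − 0.2076) + 3.577 × 0.2076 = 4.006 mg/L.
DO = 10.7 − 4.006 = 6.694 mg/L.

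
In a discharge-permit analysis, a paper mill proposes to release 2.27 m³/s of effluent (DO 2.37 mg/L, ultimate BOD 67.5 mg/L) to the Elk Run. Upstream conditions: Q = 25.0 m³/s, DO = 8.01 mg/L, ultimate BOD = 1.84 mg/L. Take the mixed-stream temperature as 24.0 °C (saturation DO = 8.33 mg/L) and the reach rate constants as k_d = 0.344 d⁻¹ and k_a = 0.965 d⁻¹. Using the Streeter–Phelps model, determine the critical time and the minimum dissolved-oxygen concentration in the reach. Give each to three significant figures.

Mixed DO = (25.0×8.01 + 2.27×2.37)/(25.0+2.27) = 205.6/27.27 = 7.541 mg/L.
Mixed L₀ = (25.0×1.84 + 2.27×67.5)/(27.27) = 199.2/27.27 = 7.306 mg/L.
Initial deficit D₀ = C_s − DO₀ = 8.33 − 7.541 = 0.7895 mg/L.
t_c = (1/0.6210) ln[(0.965/0.344)(1 − 0.7895×0.6210/(0.344×7.306))] = 1.610 × ln(2.258) = 1.312 d.
D_c = (0.344/0.965) × 7.306 × e^(−0.344×1.312) = 0.3565 × 7.306 × 0.6369 = 1.659 mg/L.
Minimum DO = 8.33 − 1.659 = 6.671 mg/L.

t_c ≈ 1.31 d; minimum DO ≈ 6.67 mg/L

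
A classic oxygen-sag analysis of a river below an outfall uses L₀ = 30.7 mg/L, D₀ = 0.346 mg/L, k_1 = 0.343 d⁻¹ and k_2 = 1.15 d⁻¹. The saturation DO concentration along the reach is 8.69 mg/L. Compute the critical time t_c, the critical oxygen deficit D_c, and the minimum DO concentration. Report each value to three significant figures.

t_c ≈ 1.47 d; D_c ≈ 5.54 mg/L; min DO ≈ 3.15 mg/L

t_c = [1/(k_2−k_1)] ln[(k_2/k_1)(1 − D₀(k_2−k_1)/(k_1 L₀))]
= [1/(1.15−0.343)] ln[(1.15/0.343)(1 − 0.346×0.8070/(0.343×30.7))]
= (1/0.8070) ln[3.353 × 0.9735] = 1.239 × ln(3.264) = 1.239 × 1.183 = 1.466 d.
D_c = (k_1/k_2) L₀ e^(−k_1 t_c) = (0.343/1.15) × 30.7 × e^(−0.343×1.466) = 0.2983 × 30.7 × 0.6049 = 5.538 mg/L.
Minimum DO = C_s − D_c = 8.69 − 5.538 = 3.152 mg/L.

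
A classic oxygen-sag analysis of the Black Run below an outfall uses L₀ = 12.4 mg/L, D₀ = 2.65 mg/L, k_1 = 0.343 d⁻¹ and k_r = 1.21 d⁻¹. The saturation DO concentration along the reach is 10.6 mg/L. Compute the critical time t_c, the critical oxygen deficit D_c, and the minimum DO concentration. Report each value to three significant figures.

t_c ≈ 0.558 d; D_c ≈ 2.90 mg/L; min DO ≈ 7.70 mg/L

With k_r/k_1 = 3.528 and 1 − D₀(k_r−k_1)/(k_1 L₀) = 0.4598,
t_c = ln(3.528 × 0.4598) / (1.21 − 0.343) = ln(1.622) / 0.8670 = 0.4837/0.8670 = 0.5579 d.
D_c = (k_1/k_r) L₀ e^(−k_1 t_c) = (0.343/1.21) × 12.4 × e^(−0.343×0.5579) = 0.2835 × 12.4 × 0.8258 = 2.903 mg/L.
Minimum DO = C_s − D_c = 10.6 − 2.903 = 7.697 mg/L.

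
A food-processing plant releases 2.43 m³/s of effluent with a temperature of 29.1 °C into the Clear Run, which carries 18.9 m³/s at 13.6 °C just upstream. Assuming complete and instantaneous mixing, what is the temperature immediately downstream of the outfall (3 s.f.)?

Flow-weighted mixing: C = (Q_r C_r + Q_w C_w)/(Q_r + Q_w)
= (18.9×13.6 + 2.43×29.1)/(18.9 + 2.43) = 327.8/21.33 = 15.37 °C.

15.4 °C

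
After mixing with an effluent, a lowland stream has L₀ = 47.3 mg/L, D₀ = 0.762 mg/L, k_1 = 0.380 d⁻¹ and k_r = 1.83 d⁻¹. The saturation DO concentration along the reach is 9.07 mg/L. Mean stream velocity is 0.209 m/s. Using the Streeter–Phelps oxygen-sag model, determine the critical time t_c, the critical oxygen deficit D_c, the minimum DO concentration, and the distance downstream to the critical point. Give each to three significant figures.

With k_r/k_1 = 4.816 and 1 − D₀(k_r−k_1)/(k_1 L₀) = 0.9385,
t_c = ln(4.816 × 0.9385) / (1.83 − 0.380) = ln(4.520) / 1.450 = 1.508/1.450 = 1.040 d.
D_c = (k_1/k_r) L₀ e^(−k_1 t_c) = (0.380/1.83) × 47.3 × e^(−0.380×1.040) = 0.2077 × 47.3 × 0.6735 = 6.615 mg/L.
Minimum DO = C_s − D_c = 9.07 − 6.615 = 2.455 mg/L.
x_c = v t_c = 0.209 m/s × 1.040 d × 86400 s/d = 18790 m ≈ 18.8 km.

t_c ≈ 1.04 d; D_c ≈ 6.61 mg/L; min DO ≈ 2.46 mg/L; x_c ≈ 18.8 km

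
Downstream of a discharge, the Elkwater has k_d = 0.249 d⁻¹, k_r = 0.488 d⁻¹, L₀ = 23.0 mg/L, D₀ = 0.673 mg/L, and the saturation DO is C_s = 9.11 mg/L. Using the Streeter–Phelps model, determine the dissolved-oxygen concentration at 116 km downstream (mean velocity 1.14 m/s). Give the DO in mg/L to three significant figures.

Travel time t = x/v = 116 km / (1.14 m/s) = 116000 m / 1.14 m/s = 101800 s = 1.178 d.
k_d L₀/(k_r−k_d) = 0.249×23.0/(0.488−0.249) = 5.727/0.2390 = 23.96 mg/L.
e^(−k_d t) = e^(−0.249×1.178) = 0.7458; e^(−k_r t) = e^(−0.488×1.178) = 0.5629.
D = 23.96 × (0.7458 − 0.5629) + 0.673 × 0.5629 = 4.385 + 0.3788 = 4.763 mg/L.
DO = C_s − D = 9.11 − 4.763 = 4.347 mg/L.

DO ≈ 4.35 mg/L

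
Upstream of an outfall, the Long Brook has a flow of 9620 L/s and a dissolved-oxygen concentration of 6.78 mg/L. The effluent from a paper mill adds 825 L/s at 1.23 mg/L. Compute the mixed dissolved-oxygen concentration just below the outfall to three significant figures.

Flow-weighted mixing: C = (Q_r C_r + Q_w C_w)/(Q_r + Q_w)
= (9620×6.78 + 825×1.23)/(9620 + 825) = 66240/10440 = 6.342 mg/L.

6.34 mg/L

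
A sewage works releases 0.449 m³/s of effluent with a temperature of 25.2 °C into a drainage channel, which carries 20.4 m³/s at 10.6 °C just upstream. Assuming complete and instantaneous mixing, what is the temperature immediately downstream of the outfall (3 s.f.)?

10.9 °C

Flow-weighted mixing: C = (Q_r C_r + Q_w C_w)/(Q_r + Q_w)
= (20.4×10.6 + 0.449×25.2)/(20.4 + 0.449) = 227.6/20.85 = 10.91 °C.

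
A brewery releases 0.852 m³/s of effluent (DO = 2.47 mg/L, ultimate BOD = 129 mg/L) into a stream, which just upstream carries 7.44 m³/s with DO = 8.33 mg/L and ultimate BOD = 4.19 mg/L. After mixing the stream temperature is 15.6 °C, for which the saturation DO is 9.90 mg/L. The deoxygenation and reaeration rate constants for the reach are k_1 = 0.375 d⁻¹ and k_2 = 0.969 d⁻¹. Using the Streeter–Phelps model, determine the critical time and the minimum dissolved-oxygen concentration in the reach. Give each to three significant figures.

Mixed DO = (7.44×8.33 + 0.852×2.47)/(7.44+0.852) = 64.08/8.292 = 7.728 mg/L.
Mixed L₀ = (7.44×4.19 + 0.852×129)/(8.292) = 141.1/8.292 = 17.01 mg/L.
Initial deficit D₀ = C_s − DO₀ = 9.90 − 7.728 = 2.172 mg/L.
t_c = (1/0.5940) ln[(0.969/0.375)(1 − 2.172×0.5940/(0.375×17.01))] = 1.684 × ln(2.061) = 1.218 d.
D_c = (0.375/0.969) × 17.01 × e^(−0.375×1.218) = 0.3870 × 17.01 × 0.6334 = 4.170 mg/L.
Minimum DO = 9.90 − 4.170 = 5.730 mg/L.

t_c ≈ 1.22 d; minimum DO ≈ 5.73 mg/L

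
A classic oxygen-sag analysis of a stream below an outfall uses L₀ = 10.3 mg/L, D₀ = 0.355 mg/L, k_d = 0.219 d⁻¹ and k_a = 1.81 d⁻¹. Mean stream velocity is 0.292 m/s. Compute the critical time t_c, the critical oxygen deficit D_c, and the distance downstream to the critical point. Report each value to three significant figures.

With k_a/k_d = 8.265 and 1 − D₀(k_a−k_d)/(k_d L₀) = 0.7496,
t_c = ln(8.265 × 0.7496) / (1.81 − 0.219) = ln(6.195) / 1.591 = 1.824/1.591 = 1.146 d.
L(t_c) = L₀ e^(−k_d t_c) = 10.3 × 0.7780 = 8.013 mg/L, and at the critical point k_a D_c = k_d L, so D_c = (0.219/1.81) × 8.013 = 0.9696 mg/L.
x_c = v t_c = 0.292 m/s × 1.146 d × 86400 s/d = 28920 m ≈ 28.9 km.

t_c ≈ 1.15 d; D_c ≈ 0.970 mg/L; x_c ≈ 28.9 km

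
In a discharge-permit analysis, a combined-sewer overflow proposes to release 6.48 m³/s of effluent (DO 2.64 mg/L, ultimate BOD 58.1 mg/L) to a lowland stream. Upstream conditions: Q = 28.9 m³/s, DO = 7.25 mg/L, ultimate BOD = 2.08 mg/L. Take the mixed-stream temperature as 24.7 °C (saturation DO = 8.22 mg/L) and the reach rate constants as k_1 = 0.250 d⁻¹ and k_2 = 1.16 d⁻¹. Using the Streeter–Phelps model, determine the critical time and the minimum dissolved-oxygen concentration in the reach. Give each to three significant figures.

Mixed DO = (28.9×7.25 + 6.48×2.64)/(28.9+6.48) = 226.6/35.38 = 6.406 mg/L.
Mixed L₀ = (28.9×2.08 + 6.48×58.1)/(35.38) = 436.6/35.38 = 12.34 mg/L.
Initial deficit D₀ = C_s − DO₀ = 8.22 − 6.406 = 1.814 mg/L.
t_c = (1/0.9100) ln[(1.16/0.250)(1 − 1.814×0.9100/(0.250×12.34))] = 1.099 × ln(2.157) = 0.8446 d.
D_c = (0.250/1.16) × 12.34 × e^(−0.250×0.8446) = 0.2155 × 12.34 × 0.8096 = 2.153 mg/L.
Minimum DO = 8.22 − 2.153 = 6.067 mg/L.

t_c ≈ 0.845 d; minimum DO ≈ 6.07 mg/L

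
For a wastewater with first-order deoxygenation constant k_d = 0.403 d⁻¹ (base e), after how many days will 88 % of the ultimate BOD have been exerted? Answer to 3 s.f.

t ≈ 5.26 d

y/L₀ = 1 − e^(−k_d t) = 0.88 ⇒ e^(−k_d t) = 0.120
t = −ln(0.120) / 0.403 = 2.120 / 0.403 = 5.261 d.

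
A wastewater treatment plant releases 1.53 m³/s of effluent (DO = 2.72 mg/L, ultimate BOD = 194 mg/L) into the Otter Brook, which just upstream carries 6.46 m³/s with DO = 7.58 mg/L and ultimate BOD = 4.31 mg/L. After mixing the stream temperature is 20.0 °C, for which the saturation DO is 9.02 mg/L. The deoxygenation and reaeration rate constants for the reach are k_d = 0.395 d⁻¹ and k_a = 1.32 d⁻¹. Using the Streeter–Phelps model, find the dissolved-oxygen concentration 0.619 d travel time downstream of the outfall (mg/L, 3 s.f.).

DO ≈ 2.05 mg/L

Mixed DO = (6.46×7.58 + 1.53×2.72)/(6.46+1.53) = 53.13/7.990 = 6.649 mg/L.
Mixed L₀ = (6.46×4.31 + 1.53×194)/(7.990) = 324.7/7.990 = 40.63 mg/L.
Initial deficit D₀ = C_s − DO₀ = 9.02 − 6.649 = 2.371 mg/L.
D(0.619) = [0.395×40.63/(1.32−0.395)](e^(−0.395×0.619) − e^(−1.32×0.619)) + 2.371 e^(−1.32×0.619)
= 17.35 × (0.7831 − 0.4417) + 2.371 × 0.4417 = 6.971 mg/L.
DO = 9.02 − 6.971 = 2.049 mg/L.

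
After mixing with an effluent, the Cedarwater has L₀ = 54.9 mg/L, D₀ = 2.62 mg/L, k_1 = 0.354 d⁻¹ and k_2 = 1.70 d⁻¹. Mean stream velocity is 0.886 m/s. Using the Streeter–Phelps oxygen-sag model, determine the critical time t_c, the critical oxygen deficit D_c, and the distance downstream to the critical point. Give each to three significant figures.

At the critical point dD/dt = 0, so k_1 L₀ e^(−k_1 t) = k_2 D. Substituting D(t) from the Streeter–Phelps equation and solving for t gives
t_c = ln[(k_2/k_1)(1 − D₀(k_2−k_1)/(k_1 L₀))] / (k_2−k_1).
Here k_2−k_1 = 1.346 d⁻¹ and 1 − D₀(k_2−k_1)/(k_1 L₀) = 1 − 2.62×1.346/(0.354×54.9) = 0.8185, so
t_c = ln(4.802 × 0.8185) / 1.346 = 1.369 / 1.346 = 1.017 d.
D_c = (k_1/k_2) L₀ e^(−k_1 t_c) = (0.354/1.70) × 54.9 × e^(−0.354×1.017) = 0.2082 × 54.9 × 0.6977 = 7.976 mg/L.
x_c = v t_c = 0.886 m/s × 1.017 d × 86400 s/d = 77850 m ≈ 77.9 km.

t_c ≈ 1.02 d; D_c ≈ 7.98 mg/L; x_c ≈ 77.9 km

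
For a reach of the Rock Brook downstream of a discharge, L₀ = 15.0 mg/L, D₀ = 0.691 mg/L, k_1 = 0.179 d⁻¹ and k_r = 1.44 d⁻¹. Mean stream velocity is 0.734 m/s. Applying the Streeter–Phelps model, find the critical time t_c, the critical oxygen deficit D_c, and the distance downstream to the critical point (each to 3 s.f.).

t_c ≈ 1.34 d; D_c ≈ 1.47 mg/L; x_c ≈ 85.1 km

At the critical point dD/dt = 0, so k_1 L₀ e^(−k_1 t) = k_r D. Substituting D(t) from the Streeter–Phelps equation and solving for t gives
t_c = ln[(k_r/k_1)(1 − D₀(k_r−k_1)/(k_1 L₀))] / (k_r−k_1).
Here k_r−k_1 = 1.261 d⁻¹ and 1 − D₀(k_r−k_1)/(k_1 L₀) = 1 − 0.691×1.261/(0.179×15.0) = 0.6755, so
t_c = ln(8.045 × 0.6755) / 1.261 = 1.693 / 1.261 = 1.342 d.
L(t_c) = L₀ e^(−k_1 t_c) = 15.0 × 0.7864 = 11.80 mg/L, and at the critical point k_r D_c = k_1 L, so D_c = (0.179/1.44) × 11.80 = 1.466 mg/L.
x_c = v t_c = 0.734 m/s × 1.342 d × 86400 s/d = 85130 m ≈ 85.1 km.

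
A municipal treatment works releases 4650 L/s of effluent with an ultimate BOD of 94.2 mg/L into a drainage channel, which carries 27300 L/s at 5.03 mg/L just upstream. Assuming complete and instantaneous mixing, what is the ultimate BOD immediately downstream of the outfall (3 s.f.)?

18.0 mg/L

Flow-weighted mixing: C = (Q_r C_r + Q_w C_w)/(Q_r + Q_w)
= (27300×5.03 + 4650×94.2)/(27300 + 4650) = 575300/31950 = 18.01 mg/L.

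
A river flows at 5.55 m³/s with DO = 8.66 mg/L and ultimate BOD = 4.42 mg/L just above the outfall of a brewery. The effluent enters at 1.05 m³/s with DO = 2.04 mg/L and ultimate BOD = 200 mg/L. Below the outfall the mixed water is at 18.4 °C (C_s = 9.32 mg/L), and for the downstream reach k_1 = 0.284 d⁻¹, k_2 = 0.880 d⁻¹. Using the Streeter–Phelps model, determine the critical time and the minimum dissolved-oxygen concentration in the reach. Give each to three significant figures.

Mixed DO = (5.55×8.66 + 1.05×2.04)/(5.55+1.05) = 50.21/6.600 = 7.607 mg/L.
Mixed L₀ = (5.55×4.42 + 1.05×200)/(6.600) = 234.5/6.600 = 35.54 mg/L.
Initial deficit D₀ = C_s − DO₀ = 9.32 − 7.607 = 1.713 mg/L.
t_c = (1/0.5960) ln[(0.880/0.284)(1 − 1.713×0.5960/(0.284×35.54))] = 1.678 × ln(2.785) = 1.719 d.
D_c = (0.284/0.880) × 35.54 × e^(−0.284×1.719) = 0.3227 × 35.54 × 0.6138 = 7.039 mg/L.
Minimum DO = 9.32 − 7.039 = 2.281 mg/L.

t_c ≈ 1.72 d; minimum DO ≈ 2.28 mg/L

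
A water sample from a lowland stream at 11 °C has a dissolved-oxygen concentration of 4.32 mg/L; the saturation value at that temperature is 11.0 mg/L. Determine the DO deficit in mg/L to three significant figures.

D ≈ 6.68 mg/L

D = C_s − C = 11.0 − 4.32 = 6.68 mg/L.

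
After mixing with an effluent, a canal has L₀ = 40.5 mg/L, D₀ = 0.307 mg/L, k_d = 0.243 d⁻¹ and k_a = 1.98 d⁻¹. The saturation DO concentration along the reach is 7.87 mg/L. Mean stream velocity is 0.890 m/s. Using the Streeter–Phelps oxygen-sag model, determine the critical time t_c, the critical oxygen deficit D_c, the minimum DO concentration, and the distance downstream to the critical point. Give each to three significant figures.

At the critical point dD/dt = 0, so k_d L₀ e^(−k_d t) = k_a D. Substituting D(t) from the Streeter–Phelps equation and solving for t gives
t_c = ln[(k_a/k_d)(1 − D₀(k_a−k_d)/(k_d L₀))] / (k_a−k_d).
Here k_a−k_d = 1.737 d⁻¹ and 1 − D₀(k_a−k_d)/(k_d L₀) = 1 − 0.307×1.737/(0.243×40.5) = 0.9458, so
t_c = ln(8.148 × 0.9458) / 1.737 = 2.042 / 1.737 = 1.176 d.
L(t_c) = L₀ e^(−k_d t_c) = 40.5 × 0.7515 = 30.44 mg/L, and at the critical point k_a D_c = k_d L, so D_c = (0.243/1.98) × 30.44 = 3.735 mg/L.
Minimum DO = C_s − D_c = 7.87 − 3.735 = 4.135 mg/L.
x_c = v t_c = 0.890 m/s × 1.176 d × 86400 s/d = 90400 m ≈ 90.4 km.

t_c ≈ 1.18 d; D_c ≈ 3.74 mg/L; min DO ≈ 4.13 mg/L; x_c ≈ 90.4 km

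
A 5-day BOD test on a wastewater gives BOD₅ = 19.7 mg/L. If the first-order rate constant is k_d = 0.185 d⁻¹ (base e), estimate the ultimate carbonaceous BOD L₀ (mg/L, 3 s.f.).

BOD₅ = L₀(1 − e^(−5k_d)) ⇒ L₀ = BOD₅ / (1 − e^(−5×0.185))
= 19.7 / (1 − 0.3965) = 19.7 / 0.6035 = 32.64 mg/L.

L₀ ≈ 32.6 mg/L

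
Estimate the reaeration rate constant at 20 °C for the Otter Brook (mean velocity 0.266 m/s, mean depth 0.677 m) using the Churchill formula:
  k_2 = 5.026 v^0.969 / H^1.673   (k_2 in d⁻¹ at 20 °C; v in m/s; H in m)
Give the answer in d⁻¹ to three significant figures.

k_2 ≈ 2.68 d⁻¹

k_2 = 5.026 × 0.266^0.969 / 0.677^1.673 = 5.026 × 0.2771 / 0.5207 = 2.675 d⁻¹.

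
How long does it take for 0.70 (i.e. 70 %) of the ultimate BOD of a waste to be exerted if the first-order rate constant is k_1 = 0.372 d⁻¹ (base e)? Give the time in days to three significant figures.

y/L₀ = 1 − e^(−k_1 t) = 0.70 ⇒ e^(−k_1 t) = 0.300
t = −ln(0.300) / 0.372 = 1.204 / 0.372 = 3.236 d.

t ≈ 3.24 d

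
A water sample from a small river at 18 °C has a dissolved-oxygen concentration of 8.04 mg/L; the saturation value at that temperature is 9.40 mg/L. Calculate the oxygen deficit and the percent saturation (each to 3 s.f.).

D ≈ 1.36 mg/L; 85.5 % saturation

D = C_s − C = 9.40 − 8.04 = 1.36 mg/L.
% saturation = 8.04/9.40 × 100 = 85.5 %.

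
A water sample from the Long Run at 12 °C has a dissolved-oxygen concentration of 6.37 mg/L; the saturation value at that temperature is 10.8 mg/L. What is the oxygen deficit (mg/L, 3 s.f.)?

D ≈ 4.43 mg/L

D = C_s − C = 10.8 − 6.37 = 4.43 mg/L.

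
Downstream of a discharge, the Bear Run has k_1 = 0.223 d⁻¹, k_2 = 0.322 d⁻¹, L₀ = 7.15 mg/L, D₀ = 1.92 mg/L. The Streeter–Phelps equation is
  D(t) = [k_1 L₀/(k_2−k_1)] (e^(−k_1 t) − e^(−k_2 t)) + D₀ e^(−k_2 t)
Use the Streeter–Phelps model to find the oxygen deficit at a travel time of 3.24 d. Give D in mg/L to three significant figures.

D ≈ 2.82 mg/L

k_1 L₀/(k_2−k_1) = 0.223×7.15/(0.322−0.223) = 1.594/0.09900 = 16.11 mg/L.
e^(−k_1 t) = e^(−0.223×3.240) = 0.4855; e^(−k_2 t) = e^(−0.322×3.240) = 0.3523.
D = 16.11 × (0.4855 − 0.3523) + 1.92 × 0.3523 = 2.146 + 0.6764 = 2.822 mg/L.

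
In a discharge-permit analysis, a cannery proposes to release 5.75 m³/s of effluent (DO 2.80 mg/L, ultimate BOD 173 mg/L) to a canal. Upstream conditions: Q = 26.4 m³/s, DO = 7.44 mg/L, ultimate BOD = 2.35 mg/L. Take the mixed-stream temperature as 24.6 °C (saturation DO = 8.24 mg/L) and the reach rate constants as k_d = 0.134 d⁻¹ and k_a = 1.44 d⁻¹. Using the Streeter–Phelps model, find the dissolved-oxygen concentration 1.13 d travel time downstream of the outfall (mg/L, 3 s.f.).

Mixed DO = (26.4×7.44 + 5.75×2.80)/(26.4+5.75) = 212.5/32.15 = 6.610 mg/L.
Mixed L₀ = (26.4×2.35 + 5.75×173)/(32.15) = 1057/32.15 = 32.87 mg/L.
Initial deficit D₀ = C_s − DO₀ = 8.24 − 6.610 = 1.630 mg/L.
D(1.13) = [0.134×32.87/(1.44−0.134)](e^(−0.134×1.13) − e^(−1.44×1.13)) + 1.630 e^(−1.44×1.13)
= 3.373 × (0.8595 − 0.1965) + 1.630 × 0.1965 = 2.556 mg/L.
DO = 8.24 − 2.556 = 5.684 mg/L.

DO ≈ 5.68 mg/L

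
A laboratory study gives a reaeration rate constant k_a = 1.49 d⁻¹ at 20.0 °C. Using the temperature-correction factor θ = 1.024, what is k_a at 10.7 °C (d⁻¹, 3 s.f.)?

k_a ≈ 1.20 d⁻¹

k_a(T₂) = k_a(T₁) · θ^(T₂−T₁) = 1.49 × 1.024^(10.7−20.0)
= 1.49 × 1.024^-9.30 = 1.49 × 0.8021 = 1.195 d⁻¹.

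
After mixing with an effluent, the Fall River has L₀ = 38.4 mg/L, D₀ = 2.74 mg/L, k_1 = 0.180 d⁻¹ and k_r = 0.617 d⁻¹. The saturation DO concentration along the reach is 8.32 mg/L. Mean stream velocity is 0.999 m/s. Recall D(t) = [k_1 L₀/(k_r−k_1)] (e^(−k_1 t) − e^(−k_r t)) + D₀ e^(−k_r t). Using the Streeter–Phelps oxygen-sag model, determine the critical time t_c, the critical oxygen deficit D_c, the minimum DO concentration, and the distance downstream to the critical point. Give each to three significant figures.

With k_r/k_1 = 3.428 and 1 − D₀(k_r−k_1)/(k_1 L₀) = 0.8268,
t_c = ln(3.428 × 0.8268) / (0.617 − 0.180) = ln(2.834) / 0.4370 = 1.042/0.4370 = 2.384 d.
L(t_c) = L₀ e^(−k_1 t_c) = 38.4 × 0.6511 = 25.00 mg/L, and at the critical point k_r D_c = k_1 L, so D_c = (0.180/0.617) × 25.00 = 7.294 mg/L.
Minimum DO = C_s − D_c = 8.32 − 7.294 = 1.026 mg/L.
x_c = v t_c = 0.999 m/s × 2.384 d × 86400 s/d = 205700 m ≈ 206 km.

t_c ≈ 2.38 d; D_c ≈ 7.29 mg/L; min DO ≈ 1.03 mg/L; x_c ≈ 206 km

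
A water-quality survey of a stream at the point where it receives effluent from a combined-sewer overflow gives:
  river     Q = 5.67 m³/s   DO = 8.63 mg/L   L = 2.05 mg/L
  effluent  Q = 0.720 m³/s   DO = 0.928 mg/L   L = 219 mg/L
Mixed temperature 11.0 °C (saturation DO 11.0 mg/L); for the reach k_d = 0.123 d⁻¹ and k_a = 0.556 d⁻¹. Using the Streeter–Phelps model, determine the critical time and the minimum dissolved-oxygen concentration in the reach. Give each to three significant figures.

t_c ≈ 2.19 d; minimum DO ≈ 6.52 mg/L

Mixed DO = (5.67×8.63 + 0.720×0.928)/(5.67+0.720) = 49.60/6.390 = 7.762 mg/L.
Mixed L₀ = (5.67×2.05 + 0.720×219)/(6.390) = 169.3/6.390 = 26.50 mg/L.
Initial deficit D₀ = C_s − DO₀ = 11.0 − 7.762 = 3.238 mg/L.
t_c = (1/0.4330) ln[(0.556/0.123)(1 − 3.238×0.4330/(0.123×26.50))] = 2.309 × ln(2.576) = 2.185 d.
D_c = (0.123/0.556) × 26.50 × e^(−0.123×2.185) = 0.2212 × 26.50 × 0.7643 = 4.480 mg/L.
Minimum DO = 11.0 − 4.480 = 6.520 mg/L.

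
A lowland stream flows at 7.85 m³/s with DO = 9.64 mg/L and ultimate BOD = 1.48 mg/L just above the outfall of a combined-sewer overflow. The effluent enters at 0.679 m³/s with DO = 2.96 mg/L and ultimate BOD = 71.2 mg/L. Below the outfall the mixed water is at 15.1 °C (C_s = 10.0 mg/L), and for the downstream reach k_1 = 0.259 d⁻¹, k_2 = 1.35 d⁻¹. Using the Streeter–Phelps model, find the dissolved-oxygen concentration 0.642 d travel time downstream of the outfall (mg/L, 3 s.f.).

DO ≈ 8.91 mg/L

Mixed DO = (7.85×9.64 + 0.679×2.96)/(7.85+0.679) = 77.68/8.529 = 9.108 mg/L.
Mixed L₀ = (7.85×1.48 + 0.679×71.2)/(8.529) = 59.96/8.529 = 7.030 mg/L.
Initial deficit D₀ = C_s − DO₀ = 10.0 − 9.108 = 0.8918 mg/L.
D(0.642) = [0.259×7.030/(1.35−0.259)](e^(−0.259×0.642) − e^(−1.35×0.642)) + 0.8918 e^(−1.35×0.642)
= 1.669 × (0.8468 − 0.4203) + 0.8918 × 0.4203 = 1.087 mg/L.
DO = 10.0 − 1.087 = 8.913 mg/L.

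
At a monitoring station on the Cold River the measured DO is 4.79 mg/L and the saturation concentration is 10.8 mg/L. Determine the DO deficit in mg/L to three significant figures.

D = C_s − C = 10.8 − 4.79 = 6.01 mg/L.

D ≈ 6.01 mg/L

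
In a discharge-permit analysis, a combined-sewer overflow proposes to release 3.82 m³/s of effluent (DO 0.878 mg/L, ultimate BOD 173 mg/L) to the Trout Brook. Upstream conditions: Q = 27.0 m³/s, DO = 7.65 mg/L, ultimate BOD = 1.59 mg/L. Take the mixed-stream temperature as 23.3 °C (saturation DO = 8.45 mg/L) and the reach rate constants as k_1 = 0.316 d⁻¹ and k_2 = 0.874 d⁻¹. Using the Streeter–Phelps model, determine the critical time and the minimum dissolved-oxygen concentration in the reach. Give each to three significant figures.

Mixed DO = (27.0×7.65 + 3.82×0.878)/(27.0+3.82) = 209.9/30.82 = 6.811 mg/L.
Mixed L₀ = (27.0×1.59 + 3.82×173)/(30.82) = 703.8/30.82 = 22.84 mg/L.
Initial deficit D₀ = C_s − DO₀ = 8.45 − 6.811 = 1.639 mg/L.
t_c = (1/0.5580) ln[(0.874/0.316)(1 − 1.639×0.5580/(0.316×22.84))] = 1.792 × ln(2.415) = 1.580 d.
D_c = (0.316/0.874) × 22.84 × e^(−0.316×1.580) = 0.3616 × 22.84 × 0.6069 = 5.011 mg/L.
Minimum DO = 8.45 − 5.011 = 3.439 mg/L.

t_c ≈ 1.58 d; minimum DO ≈ 3.44 mg/L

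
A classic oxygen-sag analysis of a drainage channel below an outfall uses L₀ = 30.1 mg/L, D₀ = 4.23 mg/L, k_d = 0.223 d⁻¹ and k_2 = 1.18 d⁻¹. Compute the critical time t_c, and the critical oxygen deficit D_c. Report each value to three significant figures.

With k_2/k_d = 5.291 and 1 − D₀(k_2−k_d)/(k_d L₀) = 0.3969,
t_c = ln(5.291 × 0.3969) / (1.18 − 0.223) = ln(2.100) / 0.9570 = 0.7421/0.9570 = 0.7754 d.
L(t_c) = L₀ e^(−k_d t_c) = 30.1 × 0.8412 = 25.32 mg/L, and at the critical point k_2 D_c = k_d L, so D_c = (0.223/1.18) × 25.32 = 4.785 mg/L.

t_c ≈ 0.775 d; D_c ≈ 4.79 mg/L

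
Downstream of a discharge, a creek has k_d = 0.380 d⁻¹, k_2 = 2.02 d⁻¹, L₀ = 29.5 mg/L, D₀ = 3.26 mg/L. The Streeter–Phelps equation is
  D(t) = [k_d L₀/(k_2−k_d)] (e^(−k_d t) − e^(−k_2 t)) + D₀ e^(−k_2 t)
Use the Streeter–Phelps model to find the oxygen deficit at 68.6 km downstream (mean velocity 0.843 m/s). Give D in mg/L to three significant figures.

Travel time t = x/v = 68.6 km / (0.843 m/s) = 68600 m / 0.843 m/s = 81380 s = 0.9419 d.
k_d L₀/(k_2−k_d) = 0.380×29.5/(2.02−0.380) = 11.21/1.640 = 6.835 mg/L.
e^(−k_d t) = e^(−0.380×0.9419) = 0.6991; e^(−k_2 t) = e^(−2.02×0.9419) = 0.1492.
D = 6.835 × (0.6991 − 0.1492) + 3.26 × 0.1492 = 3.759 + 0.4864 = 4.245 mg/L.

D ≈ 4.25 mg/L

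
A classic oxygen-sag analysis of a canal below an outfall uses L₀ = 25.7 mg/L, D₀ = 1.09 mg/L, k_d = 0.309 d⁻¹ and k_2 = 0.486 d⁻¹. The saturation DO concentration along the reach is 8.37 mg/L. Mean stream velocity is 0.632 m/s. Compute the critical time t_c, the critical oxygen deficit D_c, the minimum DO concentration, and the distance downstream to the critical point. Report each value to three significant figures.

t_c ≈ 2.42 d; D_c ≈ 7.74 mg/L; min DO ≈ 0.633 mg/L; x_c ≈ 132 km

t_c = [1/(k_2−k_d)] ln[(k_2/k_d)(1 − D₀(k_2−k_d)/(k_d L₀))]
= [1/(0.486−0.309)] ln[(0.486/0.309)(1 − 1.09×0.1770/(0.309×25.7))]
= (1/0.1770) ln[1.573 × 0.9757] = 5.650 × ln(1.535) = 5.650 × 0.4283 = 2.420 d.
D_c = (k_d/k_2) L₀ e^(−k_d t_c) = (0.309/0.486) × 25.7 × e^(−0.309×2.420) = 0.6358 × 25.7 × 0.4735 = 7.737 mg/L.
Minimum DO = C_s − D_c = 8.37 − 7.737 = 0.6334 mg/L.
x_c = v t_c = 0.632 m/s × 2.420 d × 86400 s/d = 132100 m ≈ 132 km.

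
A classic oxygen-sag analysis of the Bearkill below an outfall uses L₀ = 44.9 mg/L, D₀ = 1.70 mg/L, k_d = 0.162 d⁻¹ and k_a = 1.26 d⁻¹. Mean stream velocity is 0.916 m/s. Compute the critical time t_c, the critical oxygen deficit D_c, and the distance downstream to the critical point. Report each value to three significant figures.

t_c ≈ 1.60 d; D_c ≈ 4.46 mg/L; x_c ≈ 126 km

t_c = [1/(k_a−k_d)] ln[(k_a/k_d)(1 − D₀(k_a−k_d)/(k_d L₀))]
= [1/(1.26−0.162)] ln[(1.26/0.162)(1 − 1.70×1.098/(0.162×44.9))]
= (1/1.098) ln[7.778 × 0.7434] = 0.9107 × ln(5.782) = 0.9107 × 1.755 = 1.598 d.
D_c = (k_d/k_a) L₀ e^(−k_d t_c) = (0.162/1.26) × 44.9 × e^(−0.162×1.598) = 0.1286 × 44.9 × 0.7719 = 4.456 mg/L.
x_c = v t_c = 0.916 m/s × 1.598 d × 86400 s/d = 126500 m ≈ 126 km.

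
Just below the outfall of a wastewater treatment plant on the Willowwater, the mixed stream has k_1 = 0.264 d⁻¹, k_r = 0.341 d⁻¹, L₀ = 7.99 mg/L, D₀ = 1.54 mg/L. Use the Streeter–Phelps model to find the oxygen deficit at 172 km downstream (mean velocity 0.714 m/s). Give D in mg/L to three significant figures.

D ≈ 3.13 mg/L

Travel time t = x/v = 172 km / (0.714 m/s) = 172000 m / 0.714 m/s = 240900 s = 2.788 d.
k_1 L₀/(k_r−k_1) = 0.264×7.99/(0.341−0.264) = 2.109/0.07700 = 27.39 mg/L.
e^(−k_1 t) = e^(−0.264×2.788) = 0.4790; e^(−k_r t) = e^(−0.341×2.788) = 0.3864.
D = 27.39 × (0.4790 − 0.3864) + 1.54 × 0.3864 = 2.535 + 0.5951 = 3.130 mg/L.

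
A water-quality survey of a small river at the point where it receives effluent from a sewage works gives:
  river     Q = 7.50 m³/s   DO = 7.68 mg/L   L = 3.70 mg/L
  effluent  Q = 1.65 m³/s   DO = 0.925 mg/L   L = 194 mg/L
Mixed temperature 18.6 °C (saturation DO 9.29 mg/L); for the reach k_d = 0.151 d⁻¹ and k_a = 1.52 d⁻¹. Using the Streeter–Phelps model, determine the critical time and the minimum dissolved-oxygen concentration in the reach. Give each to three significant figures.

Mixed DO = (7.50×7.68 + 1.65×0.925)/(7.50+1.65) = 59.13/9.150 = 6.462 mg/L.
Mixed L₀ = (7.50×3.70 + 1.65×194)/(9.150) = 347.8/9.150 = 38.02 mg/L.
Initial deficit D₀ = C_s − DO₀ = 9.29 − 6.462 = 2.828 mg/L.
t_c = (1/1.369) ln[(1.52/0.151)(1 − 2.828×1.369/(0.151×38.02))] = 0.7305 × ln(3.277) = 0.8670 d.
D_c = (0.151/1.52) × 38.02 × e^(−0.151×0.8670) = 0.09934 × 38.02 × 0.8773 = 3.313 mg/L.
Minimum DO = 9.29 − 3.313 = 5.977 mg/L.

t_c ≈ 0.867 d; minimum DO ≈ 5.98 mg/L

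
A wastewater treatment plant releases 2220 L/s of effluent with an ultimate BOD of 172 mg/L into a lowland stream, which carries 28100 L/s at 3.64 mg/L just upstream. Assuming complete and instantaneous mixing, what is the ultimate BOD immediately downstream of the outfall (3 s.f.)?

Flow-weighted mixing: C = (Q_r C_r + Q_w C_w)/(Q_r + Q_w)
= (28100×3.64 + 2220×172)/(28100 + 2220) = 484100/30320 = 15.97 mg/L.

16.0 mg/L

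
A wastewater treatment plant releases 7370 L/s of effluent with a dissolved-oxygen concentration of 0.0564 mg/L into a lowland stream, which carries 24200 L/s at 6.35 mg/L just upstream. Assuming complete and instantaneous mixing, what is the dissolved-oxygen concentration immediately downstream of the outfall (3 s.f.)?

Flow-weighted mixing: C = (Q_r C_r + Q_w C_w)/(Q_r + Q_w)
= (24200×6.35 + 7370×0.0564)/(24200 + 7370) = 154100/31570 = 4.881 mg/L.

4.88 mg/L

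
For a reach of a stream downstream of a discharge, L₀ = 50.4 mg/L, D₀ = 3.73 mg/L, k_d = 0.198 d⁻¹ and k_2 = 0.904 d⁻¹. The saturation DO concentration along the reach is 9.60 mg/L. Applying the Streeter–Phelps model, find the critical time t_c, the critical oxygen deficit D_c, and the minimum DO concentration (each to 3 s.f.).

t_c = [1/(k_2−k_d)] ln[(k_2/k_d)(1 − D₀(k_2−k_d)/(k_d L₀))]
= [1/(0.904−0.198)] ln[(0.904/0.198)(1 − 3.73×0.7060/(0.198×50.4))]
= (1/0.7060) ln[4.566 × 0.7361] = 1.416 × ln(3.361) = 1.416 × 1.212 = 1.717 d.
L(t_c) = L₀ e^(−k_d t_c) = 50.4 × 0.7118 = 35.87 mg/L, and at the critical point k_2 D_c = k_d L, so D_c = (0.198/0.904) × 35.87 = 7.857 mg/L.
Minimum DO = C_s − D_c = 9.60 − 7.857 = 1.743 mg/L.

t_c ≈ 1.72 d; D_c ≈ 7.86 mg/L; min DO ≈ 1.74 mg/L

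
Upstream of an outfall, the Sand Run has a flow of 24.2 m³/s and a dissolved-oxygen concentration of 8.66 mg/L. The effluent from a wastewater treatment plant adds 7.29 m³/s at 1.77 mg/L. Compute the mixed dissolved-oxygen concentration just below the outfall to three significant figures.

7.06 mg/L

Flow-weighted mixing: C = (Q_r C_r + Q_w C_w)/(Q_r + Q_w)
= (24.2×8.66 + 7.29×1.77)/(24.2 + 7.29) = 222.5/31.49 = 7.065 mg/L.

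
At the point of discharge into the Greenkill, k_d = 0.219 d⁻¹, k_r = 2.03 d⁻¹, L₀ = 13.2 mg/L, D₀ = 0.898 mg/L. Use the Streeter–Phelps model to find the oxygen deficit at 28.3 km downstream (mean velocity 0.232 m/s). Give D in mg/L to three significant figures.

Travel time t = x/v = 28.3 km / (0.232 m/s) = 28300 m / 0.232 m/s = 122000 s = 1.412 d.
k_d L₀/(k_r−k_d) = 0.219×13.2/(2.03−0.219) = 2.891/1.811 = 1.596 mg/L.
e^(−k_d t) = e^(−0.219×1.412) = 0.7340; e^(−k_r t) = e^(−2.03×1.412) = 0.05692.
D = 1.596 × (0.7340 − 0.05692) + 0.898 × 0.05692 = 1.081 + 0.05112 = 1.132 mg/L.

D ≈ 1.13 mg/L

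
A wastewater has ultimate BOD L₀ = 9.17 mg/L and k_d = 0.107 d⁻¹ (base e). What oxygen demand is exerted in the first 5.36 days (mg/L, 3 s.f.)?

y ≈ 4.00 mg/L

y_t = L₀(1 − e^(−k_d t)) = 9.17 × (1 − e^(−0.107×5.36))
= 9.17 × (1 − 0.5635) = 9.17 × 0.4365 = 4.002 mg/L.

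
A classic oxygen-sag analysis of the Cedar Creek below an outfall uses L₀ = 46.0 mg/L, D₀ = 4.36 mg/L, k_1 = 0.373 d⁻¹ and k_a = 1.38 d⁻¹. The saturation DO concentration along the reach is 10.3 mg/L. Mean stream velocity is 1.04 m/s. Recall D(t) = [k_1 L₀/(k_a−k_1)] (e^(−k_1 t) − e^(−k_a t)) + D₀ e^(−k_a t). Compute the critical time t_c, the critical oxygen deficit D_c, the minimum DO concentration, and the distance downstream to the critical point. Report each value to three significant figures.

At the critical point dD/dt = 0, so k_1 L₀ e^(−k_1 t) = k_a D. Substituting D(t) from the Streeter–Phelps equation and solving for t gives
t_c = ln[(k_a/k_1)(1 − D₀(k_a−k_1)/(k_1 L₀))] / (k_a−k_1).
Here k_a−k_1 = 1.007 d⁻¹ and 1 − D₀(k_a−k_1)/(k_1 L₀) = 1 − 4.36×1.007/(0.373×46.0) = 0.7441, so
t_c = ln(3.700 × 0.7441) / 1.007 = 1.013 / 1.007 = 1.006 d.
L(t_c) = L₀ e^(−k_1 t_c) = 46.0 × 0.6872 = 31.61 mg/L, and at the critical point k_a D_c = k_1 L, so D_c = (0.373/1.38) × 31.61 = 8.544 mg/L.
Minimum DO = C_s − D_c = 10.3 − 8.544 = 1.756 mg/L.
x_c = v t_c = 1.04 m/s × 1.006 d × 86400 s/d = 90360 m ≈ 90.4 km.

t_c ≈ 1.01 d; D_c ≈ 8.54 mg/L; min DO ≈ 1.76 mg/L; x_c ≈ 90.4 km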